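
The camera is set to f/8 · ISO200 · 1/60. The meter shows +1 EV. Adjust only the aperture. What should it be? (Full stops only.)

Overexposed by 1 stop → need 1 stop darker.
Aperture: f/8 → f/11.

f/11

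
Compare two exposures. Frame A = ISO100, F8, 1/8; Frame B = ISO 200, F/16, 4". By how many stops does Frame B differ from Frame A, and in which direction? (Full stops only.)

Aperture: f/8 → f/11 → f/16 — 2 stops stopped down (darker).
Shutter speed: 1/8 → 1/4 → 1/2 → 1 → 2 → 4 — 5 stops longer (brighter).
ISO: 100 → 200 — 1 stop raised (brighter).
Net: −2 +5 +1 = +4 stops.

4 stops brighter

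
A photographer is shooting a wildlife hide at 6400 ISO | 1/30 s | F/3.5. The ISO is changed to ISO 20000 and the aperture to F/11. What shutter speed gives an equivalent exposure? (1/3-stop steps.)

1/10s

ISO: 6400 → 8000 → 10000 → 12800 → 16000 → 20000 — 1 2/3 stops higher (brighter).
Aperture: f/3.5 → f/4 → f/4.5 → f/5 → f/5.6 → f/6.3 → f/7.1 → f/8 → f/9 → f/10 → f/11 — 3 1/3 stops smaller aperture (darker).
Net change so far: 1 2/3 stops darker. Offset with the shutter speed: 1/30 → 1/25 → 1/20 → 1/15 → 1/13 → 1/10.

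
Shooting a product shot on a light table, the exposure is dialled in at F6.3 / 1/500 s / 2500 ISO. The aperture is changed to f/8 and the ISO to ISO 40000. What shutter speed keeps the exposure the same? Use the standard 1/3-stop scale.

Aperture: f/6.3 → f/7.1 → f/8 — 2/3 stop narrower (darker).
ISO: 2500 → 3200 → 4000 → 5000 → 6400 → 8000 → 10000 → 12800 → 16000 → 20000 → 25600 → 32000 → 40000 — 4 stops higher (brighter).
Net change so far: 3 1/3 stops brighter. Offset with the shutter speed: 1/500 → 1/640 → 1/800 → 1/1000 → 1/1250 → 1/1600 → 1/2000 → 1/2500 → 1/3200 → 1/4000 → 1/5000.

1/5000s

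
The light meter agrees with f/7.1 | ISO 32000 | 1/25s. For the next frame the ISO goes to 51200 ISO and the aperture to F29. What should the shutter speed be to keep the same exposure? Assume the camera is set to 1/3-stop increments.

0.4 s

ISO: 32000 → 40000 → 51200 — 2/3 stop higher (brighter).
Aperture: f/7.1 → f/8 → f/9 → f/10 → f/11 → f/13 → f/14 → f/16 → f/18 → f/20 → f/22 → f/25 → f/29 — 4 stops stopped down (darker).
Net change so far: 3 1/3 stops darker. Offset with the shutter speed: 1/25 → 1/20 → 1/15 → 1/13 → 1/10 → 1/8 → 1/6 → 1/5 → 1/4 → 0.3 → 0.4.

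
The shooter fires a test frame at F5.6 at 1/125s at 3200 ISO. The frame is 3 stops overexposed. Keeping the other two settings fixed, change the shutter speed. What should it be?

1/1000s

Overexposed by 3 stops → need 3 stops darker.
Shutter speed: 1/125 → 1/250 → 1/500 → 1/1000.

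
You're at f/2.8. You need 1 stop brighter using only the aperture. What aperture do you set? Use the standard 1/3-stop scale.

Aperture: f/2.8 → f/2.5 → f/2.2 → f/2 — 1 stop wider (brighter).

f/2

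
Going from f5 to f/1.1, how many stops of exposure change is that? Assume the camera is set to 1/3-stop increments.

4 1/3 stops

f/5 → f/4.5 → f/4 → f/3.5 → f/3.2 → f/2.8 → f/2.5 → f/2.2 → f/2 → f/1.8 → f/1.6 → f/1.4 → f/1.2 → f/1.1 — count the steps: 13 third-stops = 4 1/3 stops.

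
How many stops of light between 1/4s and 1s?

2 stops

1/4 → 1/2 → 1 — count the steps: 2 stops.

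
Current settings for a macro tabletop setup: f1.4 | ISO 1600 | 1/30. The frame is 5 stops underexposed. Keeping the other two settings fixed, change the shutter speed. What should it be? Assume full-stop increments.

Underexposed by 5 stops → need 5 stops brighter.
Shutter speed: 1/30 → 1/15 → 1/8 → 1/4 → 1/2 → 1.

1 s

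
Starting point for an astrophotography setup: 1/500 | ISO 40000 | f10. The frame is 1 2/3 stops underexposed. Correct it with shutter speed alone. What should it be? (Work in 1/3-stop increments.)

Underexposed by 1 2/3 stops → need 1 2/3 stops brighter.
Shutter speed: 1/500 → 1/400 → 1/320 → 1/250 → 1/200 → 1/160.

1/160s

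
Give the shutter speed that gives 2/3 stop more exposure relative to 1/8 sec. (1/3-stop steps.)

Shutter speed: 1/8 → 1/6 → 1/5 — 2/3 stop slower (brighter).

1/5s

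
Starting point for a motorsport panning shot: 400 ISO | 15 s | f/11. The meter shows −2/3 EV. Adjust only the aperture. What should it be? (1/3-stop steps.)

Underexposed by 2/3 stop → need 2/3 stop brighter.
Aperture: f/11 → f/10 → f/9.

f/9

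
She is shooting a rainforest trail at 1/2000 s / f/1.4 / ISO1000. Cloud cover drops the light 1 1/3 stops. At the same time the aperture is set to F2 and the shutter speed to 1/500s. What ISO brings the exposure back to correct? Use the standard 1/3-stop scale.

ISO 1250

Scene light: 1 1/3 stops darker.
Aperture: f/1.4 → f/1.6 → f/1.8 → f/2 — 1 stop narrower (darker).
Shutter speed: 1/2000 → 1/1600 → 1/1250 → 1/1000 → 1/800 → 1/640 → 1/500 — 2 stops longer (brighter).
Net so far: 1/3 stop darker. ISO: 1000 → 1250.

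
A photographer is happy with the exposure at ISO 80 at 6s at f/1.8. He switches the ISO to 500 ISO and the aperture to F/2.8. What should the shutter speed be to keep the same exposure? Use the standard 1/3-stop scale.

2.5 s

ISO: 80 → 100 → 125 → 160 → 200 → 250 → 320 → 400 → 500 — 2 2/3 stops raised (brighter).
Aperture: f/1.8 → f/2 → f/2.2 → f/2.5 → f/2.8 — 1 1/3 stops smaller aperture (darker).
Net change so far: 1 1/3 stops brighter. Offset with the shutter speed: 6 → 5 → 4 → 3.2 → 2.5.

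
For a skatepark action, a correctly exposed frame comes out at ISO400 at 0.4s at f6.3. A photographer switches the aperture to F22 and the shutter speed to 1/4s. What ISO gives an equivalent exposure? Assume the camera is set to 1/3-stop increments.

Aperture: f/6.3 → f/7.1 → f/8 → f/9 → f/10 → f/11 → f/13 → f/14 → f/16 → f/18 → f/20 → f/22 — 3 2/3 stops stopped down (darker).
Shutter speed: 0.4 → 0.3 → 1/4 — 2/3 stop faster (darker).
Net change so far: 4 1/3 stops darker. Offset with the ISO: 400 → 500 → 640 → 800 → 1000 → 1250 → 1600 → 2000 → 2500 → 3200 → 4000 → 5000 → 6400 → 8000.

ISO 8000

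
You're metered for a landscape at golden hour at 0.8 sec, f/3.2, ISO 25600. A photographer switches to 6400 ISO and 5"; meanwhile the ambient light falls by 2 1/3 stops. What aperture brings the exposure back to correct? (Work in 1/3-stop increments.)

Scene light: 2 1/3 stops darker.
ISO: 25600 → 20000 → 16000 → 12800 → 10000 → 8000 → 6400 — 2 stops dropped (darker).
Shutter speed: 0.8 → 1 → 1.3 → 1.6 → 2 → 2.5 → 3.2 → 4 → 5 — 2 2/3 stops slower (brighter).
Net so far: 1 2/3 stops darker. Aperture: f/3.2 → f/2.8 → f/2.5 → f/2.2 → f/2 → f/1.8.

f/1.8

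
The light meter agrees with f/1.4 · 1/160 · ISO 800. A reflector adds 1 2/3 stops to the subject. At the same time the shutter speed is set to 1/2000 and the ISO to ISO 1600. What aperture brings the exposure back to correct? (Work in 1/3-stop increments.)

Scene light: 1 2/3 stops brighter.
Shutter speed: 1/160 → 1/200 → 1/250 → 1/320 → 1/400 → 1/500 → 1/640 → 1/800 → 1/1000 → 1/1250 → 1/1600 → 1/2000 — 3 2/3 stops faster (darker).
ISO: 800 → 1000 → 1250 → 1600 — 1 stop higher (brighter).
Net so far: 1 stop darker. Aperture: f/1.4 → f/1.2 → f/1.1 → f/1.0.

f/1.0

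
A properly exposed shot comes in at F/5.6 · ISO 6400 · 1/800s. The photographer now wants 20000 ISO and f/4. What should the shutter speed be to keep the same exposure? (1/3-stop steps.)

1/5000s

ISO: 6400 → 8000 → 10000 → 12800 → 16000 → 20000 — 1 2/3 stops higher (brighter).
Aperture: f/5.6 → f/5 → f/4.5 → f/4 — 1 stop wider (brighter).
Net change so far: 2 2/3 stops brighter. Offset with the shutter speed: 1/800 → 1/1000 → 1/1250 → 1/1600 → 1/2000 → 1/2500 → 1/3200 → 1/4000 → 1/5000.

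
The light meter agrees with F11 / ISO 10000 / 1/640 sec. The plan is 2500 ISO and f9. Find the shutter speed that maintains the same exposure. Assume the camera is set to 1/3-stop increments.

1/250s

ISO: 10000 → 8000 → 6400 → 5000 → 4000 → 3200 → 2500 — 2 stops lower (darker).
Aperture: f/11 → f/10 → f/9 — 2/3 stop opened up (brighter).
Net change so far: 1 1/3 stops darker. Offset with the shutter speed: 1/640 → 1/500 → 1/400 → 1/320 → 1/250.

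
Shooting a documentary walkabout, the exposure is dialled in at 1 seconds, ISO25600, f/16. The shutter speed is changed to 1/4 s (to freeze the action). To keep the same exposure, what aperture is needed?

Shutter speed: 1 → 1/2 → 1/4 — 2 stops faster (darker).
Need 2 stops brighter from the aperture: f/16 → f/11 → f/8.

f/8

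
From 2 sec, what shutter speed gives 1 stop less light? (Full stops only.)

Shutter speed: 2 → 1 — 1 stop faster (darker).

1 s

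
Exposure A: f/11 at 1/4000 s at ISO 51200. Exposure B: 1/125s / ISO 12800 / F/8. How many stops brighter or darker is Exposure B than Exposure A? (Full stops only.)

4 stops brighter

Aperture: f/11 → f/8 — 1 stop wider (brighter).
Shutter speed: 1/4000 → 1/2000 → 1/1000 → 1/500 → 1/250 → 1/125 — 5 stops slower (brighter).
ISO: 51200 → 25600 → 12800 — 2 stops lower (darker).
Net: +1 +5 −2 = +4 stops.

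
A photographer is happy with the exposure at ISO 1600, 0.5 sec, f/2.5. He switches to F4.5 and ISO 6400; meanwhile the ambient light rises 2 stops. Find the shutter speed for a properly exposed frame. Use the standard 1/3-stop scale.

Scene light: 2 stops brighter.
Aperture: f/2.5 → f/2.8 → f/3.2 → f/3.5 → f/4 → f/4.5 — 1 2/3 stops smaller aperture (darker).
ISO: 1600 → 2000 → 2500 → 3200 → 4000 → 5000 → 6400 — 2 stops higher (brighter).
Net so far: 2 1/3 stops brighter. Shutter speed: 0.5 → 0.4 → 0.3 → 1/4 → 1/5 → 1/6 → 1/8 → 1/10.

1/10s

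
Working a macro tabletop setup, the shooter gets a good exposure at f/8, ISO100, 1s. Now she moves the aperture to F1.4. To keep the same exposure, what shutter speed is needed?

1/30s

Aperture: f/8 → f/5.6 → f/4 → f/2.8 → f/2 → f/1.4 — 5 stops opened up (brighter).
Need 5 stops darker from the shutter speed: 1 → 1/2 → 1/4 → 1/8 → 1/15 → 1/30.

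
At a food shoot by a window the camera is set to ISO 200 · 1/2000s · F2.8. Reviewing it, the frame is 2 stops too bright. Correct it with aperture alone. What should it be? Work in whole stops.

Overexposed by 2 stops → need 2 stops darker.
Aperture: f/2.8 → f/4 → f/5.6.

f/5.6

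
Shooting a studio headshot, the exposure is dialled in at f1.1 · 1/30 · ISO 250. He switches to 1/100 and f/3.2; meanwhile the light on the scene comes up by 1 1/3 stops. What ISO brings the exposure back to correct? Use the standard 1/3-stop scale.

ISO 2500

Scene light: 1 1/3 stops brighter.
Shutter speed: 1/30 → 1/40 → 1/50 → 1/60 → 1/80 → 1/100 — 1 2/3 stops faster (darker).
Aperture: f/1.1 → f/1.2 → f/1.4 → f/1.6 → f/1.8 → f/2 → f/2.2 → f/2.5 → f/2.8 → f/3.2 — 3 stops narrower (darker).
Net so far: 3 1/3 stops darker. ISO: 250 → 320 → 400 → 500 → 640 → 800 → 1000 → 1250 → 1600 → 2000 → 2500.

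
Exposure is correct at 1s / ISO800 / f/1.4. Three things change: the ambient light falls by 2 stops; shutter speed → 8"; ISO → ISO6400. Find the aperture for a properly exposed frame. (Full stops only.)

Scene light: 2 stops darker.
Shutter speed: 1 → 2 → 4 → 8 — 3 stops longer (brighter).
ISO: 800 → 1600 → 3200 → 6400 — 3 stops higher (brighter).
Net so far: 4 stops brighter. Aperture: f/1.4 → f/2 → f/2.8 → f/4 → f/5.6.

f/5.6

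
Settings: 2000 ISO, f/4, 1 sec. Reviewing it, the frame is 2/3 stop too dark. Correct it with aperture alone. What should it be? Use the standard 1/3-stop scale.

Underexposed by 2/3 stop → need 2/3 stop brighter.
Aperture: f/4 → f/3.5 → f/3.2.

f/3.2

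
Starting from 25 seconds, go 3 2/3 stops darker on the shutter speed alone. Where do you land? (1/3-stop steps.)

Shutter speed: 25 → 20 → 15 → 13 → 10 → 8 → 6 → 5 → 4 → 3.2 → 2.5 → 2 — 3 2/3 stops faster (darker).

2 s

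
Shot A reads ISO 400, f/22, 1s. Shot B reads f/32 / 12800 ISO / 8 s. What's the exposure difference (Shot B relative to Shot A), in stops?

Aperture: f/22 → f/32 — 1 stop narrower (darker).
Shutter speed: 1 → 2 → 4 → 8 — 3 stops slower (brighter).
ISO: 400 → 800 → 1600 → 3200 → 6400 → 12800 — 5 stops raised (brighter).
Net: −1 +3 +5 = +7 stops.

7 stops brighter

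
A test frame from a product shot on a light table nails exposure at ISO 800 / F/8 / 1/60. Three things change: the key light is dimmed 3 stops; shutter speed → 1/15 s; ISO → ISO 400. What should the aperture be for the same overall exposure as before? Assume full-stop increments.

f/4

Scene light: 3 stops darker.
Shutter speed: 1/60 → 1/30 → 1/15 — 2 stops longer (brighter).
ISO: 800 → 400 — 1 stop lower (darker).
Net so far: 2 stops darker. Aperture: f/8 → f/5.6 → f/4.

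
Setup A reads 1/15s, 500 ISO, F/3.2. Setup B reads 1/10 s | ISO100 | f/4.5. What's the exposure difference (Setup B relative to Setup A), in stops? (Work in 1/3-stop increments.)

Aperture: f/3.2 → f/3.5 → f/4 → f/4.5 — 1 stop narrower (darker).
Shutter speed: 1/15 → 1/13 → 1/10 — 2/3 stop longer (brighter).
ISO: 500 → 400 → 320 → 250 → 200 → 160 → 125 → 100 — 2 1/3 stops lower (darker).
Net: −1 +2/3 −2 1/3 = −2 2/3 stops.

2 2/3 stops darker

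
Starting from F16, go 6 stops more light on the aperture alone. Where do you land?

f/2

Aperture: f/16 → f/11 → f/8 → f/5.6 → f/4 → f/2.8 → f/2 — 6 stops larger aperture (brighter).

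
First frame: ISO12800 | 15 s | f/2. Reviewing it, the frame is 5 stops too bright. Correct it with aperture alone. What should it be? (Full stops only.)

Overexposed by 5 stops → need 5 stops darker.
Aperture: f/2 → f/2.8 → f/4 → f/5.6 → f/8 → f/11.

f/11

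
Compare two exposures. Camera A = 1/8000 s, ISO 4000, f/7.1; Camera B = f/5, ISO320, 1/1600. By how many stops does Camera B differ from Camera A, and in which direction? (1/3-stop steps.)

Aperture: f/7.1 → f/6.3 → f/5.6 → f/5 — 1 stop larger aperture (brighter).
Shutter speed: 1/8000 → 1/6400 → 1/5000 → 1/4000 → 1/3200 → 1/2500 → 1/2000 → 1/1600 — 2 1/3 stops slower (brighter).
ISO: 4000 → 3200 → 2500 → 2000 → 1600 → 1250 → 1000 → 800 → 640 → 500 → 400 → 320 — 3 2/3 stops lower (darker).
Net: +1 +2 1/3 −3 2/3 = −1/3 stops.

1/3 stop darker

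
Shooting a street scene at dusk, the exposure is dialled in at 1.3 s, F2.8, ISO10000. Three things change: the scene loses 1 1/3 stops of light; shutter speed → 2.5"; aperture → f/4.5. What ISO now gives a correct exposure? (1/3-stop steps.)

ISO 32000

Scene light: 1 1/3 stops darker.
Shutter speed: 1.3 → 1.6 → 2 → 2.5 — 1 stop slower (brighter).
Aperture: f/2.8 → f/3.2 → f/3.5 → f/4 → f/4.5 — 1 1/3 stops narrower (darker).
Net so far: 1 2/3 stops darker. ISO: 10000 → 12800 → 16000 → 20000 → 25600 → 32000.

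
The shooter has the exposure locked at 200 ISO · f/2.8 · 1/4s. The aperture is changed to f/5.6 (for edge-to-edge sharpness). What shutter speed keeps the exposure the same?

1 s

Aperture: f/2.8 → f/4 → f/5.6 — 2 stops narrower (darker).
Need 2 stops brighter from the shutter speed: 1/4 → 1/2 → 1.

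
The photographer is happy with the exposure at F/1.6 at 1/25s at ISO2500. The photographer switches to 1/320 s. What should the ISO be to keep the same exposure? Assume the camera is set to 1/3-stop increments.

Shutter speed: 1/25 → 1/30 → 1/40 → 1/50 → 1/60 → 1/80 → 1/100 → 1/125 → 1/160 → 1/200 → 1/250 → 1/320 — 3 2/3 stops faster (darker).
Need 3 2/3 stops brighter from the ISO: 2500 → 3200 → 4000 → 5000 → 6400 → 8000 → 10000 → 12800 → 16000 → 20000 → 25600 → 32000.

ISO 32000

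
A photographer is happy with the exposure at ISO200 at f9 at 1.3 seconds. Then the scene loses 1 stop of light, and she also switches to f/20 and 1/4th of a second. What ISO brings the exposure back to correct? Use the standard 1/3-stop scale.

Scene light: 1 stop darker.
Aperture: f/9 → f/10 → f/11 → f/13 → f/14 → f/16 → f/18 → f/20 — 2 1/3 stops smaller aperture (darker).
Shutter speed: 1.3 → 1 → 0.8 → 0.6 → 0.5 → 0.4 → 0.3 → 1/4 — 2 1/3 stops faster (darker).
Net so far: 5 2/3 stops darker. ISO: 200 → 250 → 320 → 400 → 500 → 640 → 800 → 1000 → 1250 → 1600 → 2000 → 2500 → 3200 → 4000 → 5000 → 6400 → 8000 → 10000.

ISO 10000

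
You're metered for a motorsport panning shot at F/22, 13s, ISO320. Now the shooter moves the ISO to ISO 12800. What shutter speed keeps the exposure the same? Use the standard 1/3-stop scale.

ISO: 320 → 400 → 500 → 640 → 800 → 1000 → 1250 → 1600 → 2000 → 2500 → 3200 → 4000 → 5000 → 6400 → 8000 → 10000 → 12800 — 5 1/3 stops higher (brighter).
Need 5 1/3 stops darker from the shutter speed: 13 → 10 → 8 → 6 → 5 → 4 → 3.2 → 2.5 → 2 → 1.6 → 1.3 → 1 → 0.8 → 0.6 → 0.5 → 0.4 → 0.3.

0.3 s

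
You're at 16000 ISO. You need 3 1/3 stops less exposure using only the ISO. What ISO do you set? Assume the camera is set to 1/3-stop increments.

ISO 1600

ISO: 16000 → 12800 → 10000 → 8000 → 6400 → 5000 → 4000 → 3200 → 2500 → 2000 → 1600 — 3 1/3 stops lower (darker).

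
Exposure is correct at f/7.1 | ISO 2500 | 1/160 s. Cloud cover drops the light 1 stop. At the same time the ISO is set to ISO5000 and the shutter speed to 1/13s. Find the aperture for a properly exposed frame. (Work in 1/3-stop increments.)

Scene light: 1 stop darker.
ISO: 2500 → 3200 → 4000 → 5000 — 1 stop raised (brighter).
Shutter speed: 1/160 → 1/125 → 1/100 → 1/80 → 1/60 → 1/50 → 1/40 → 1/30 → 1/25 → 1/20 → 1/15 → 1/13 — 3 2/3 stops longer (brighter).
Net so far: 3 2/3 stops brighter. Aperture: f/7.1 → f/8 → f/9 → f/10 → f/11 → f/13 → f/14 → f/16 → f/18 → f/20 → f/22 → f/25.

f/25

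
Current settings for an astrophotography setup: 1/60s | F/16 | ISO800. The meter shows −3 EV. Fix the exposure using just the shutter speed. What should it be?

Underexposed by 3 stops → need 3 stops brighter.
Shutter speed: 1/60 → 1/30 → 1/15 → 1/8.

1/8s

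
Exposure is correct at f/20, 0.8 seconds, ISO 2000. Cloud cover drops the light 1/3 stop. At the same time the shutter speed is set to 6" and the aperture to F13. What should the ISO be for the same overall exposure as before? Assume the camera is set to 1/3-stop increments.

ISO 125

Scene light: 1/3 stop darker.
Shutter speed: 0.8 → 1 → 1.3 → 1.6 → 2 → 2.5 → 3.2 → 4 → 5 → 6 — 3 stops longer (brighter).
Aperture: f/20 → f/18 → f/16 → f/14 → f/13 — 1 1/3 stops wider (brighter).
Net so far: 4 stops brighter. ISO: 2000 → 1600 → 1250 → 1000 → 800 → 640 → 500 → 400 → 320 → 250 → 200 → 160 → 125.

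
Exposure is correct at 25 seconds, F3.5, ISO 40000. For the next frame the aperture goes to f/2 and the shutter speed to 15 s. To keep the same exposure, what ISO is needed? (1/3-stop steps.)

ISO 20000

Aperture: f/3.5 → f/3.2 → f/2.8 → f/2.5 → f/2.2 → f/2 — 1 2/3 stops wider (brighter).
Shutter speed: 25 → 20 → 15 — 2/3 stop faster (darker).
Net change so far: 1 stop brighter. Offset with the ISO: 40000 → 32000 → 25600 → 20000.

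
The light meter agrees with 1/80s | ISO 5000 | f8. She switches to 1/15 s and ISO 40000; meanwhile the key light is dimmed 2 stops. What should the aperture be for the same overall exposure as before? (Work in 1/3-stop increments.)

f/25

Scene light: 2 stops darker.
Shutter speed: 1/80 → 1/60 → 1/50 → 1/40 → 1/30 → 1/25 → 1/20 → 1/15 — 2 1/3 stops slower (brighter).
ISO: 5000 → 6400 → 8000 → 10000 → 12800 → 16000 → 20000 → 25600 → 32000 → 40000 — 3 stops raised (brighter).
Net so far: 3 1/3 stops brighter. Aperture: f/8 → f/9 → f/10 → f/11 → f/13 → f/14 → f/16 → f/18 → f/20 → f/22 → f/25.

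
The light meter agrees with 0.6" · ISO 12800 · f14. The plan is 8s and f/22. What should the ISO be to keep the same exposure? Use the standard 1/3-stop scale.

ISO 2500

Shutter speed: 0.6 → 0.8 → 1 → 1.3 → 1.6 → 2 → 2.5 → 3.2 → 4 → 5 → 6 → 8 — 3 2/3 stops slower (brighter).
Aperture: f/14 → f/16 → f/18 → f/20 → f/22 — 1 1/3 stops stopped down (darker).
Net change so far: 2 1/3 stops brighter. Offset with the ISO: 12800 → 10000 → 8000 → 6400 → 5000 → 4000 → 3200 → 2500.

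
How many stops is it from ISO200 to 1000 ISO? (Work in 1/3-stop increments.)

200 → 250 → 320 → 400 → 500 → 640 → 800 → 1000 — count the steps: 7 third-stops = 2 1/3 stops.

2 1/3 stops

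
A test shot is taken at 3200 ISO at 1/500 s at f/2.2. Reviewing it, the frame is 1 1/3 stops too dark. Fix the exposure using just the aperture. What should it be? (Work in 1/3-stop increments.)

f/1.4

Underexposed by 1 1/3 stops → need 1 1/3 stops brighter.
Aperture: f/2.2 → f/2 → f/1.8 → f/1.6 → f/1.4.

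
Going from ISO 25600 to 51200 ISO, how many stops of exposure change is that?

25600 → 51200 — count the steps: 1 stop.

1 stop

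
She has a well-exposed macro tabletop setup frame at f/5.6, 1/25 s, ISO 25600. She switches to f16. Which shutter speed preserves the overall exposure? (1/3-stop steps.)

0.3 s

Aperture: f/5.6 → f/6.3 → f/7.1 → f/8 → f/9 → f/10 → f/11 → f/13 → f/14 → f/16 — 3 stops smaller aperture (darker).
Need 3 stops brighter from the shutter speed: 1/25 → 1/20 → 1/15 → 1/13 → 1/10 → 1/8 → 1/6 → 1/5 → 1/4 → 0.3.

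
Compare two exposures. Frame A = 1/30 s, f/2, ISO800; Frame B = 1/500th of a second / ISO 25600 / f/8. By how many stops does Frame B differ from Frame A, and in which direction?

Aperture: f/2 → f/2.8 → f/4 → f/5.6 → f/8 — 4 stops stopped down (darker).
Shutter speed: 1/30 → 1/60 → 1/125 → 1/250 → 1/500 — 4 stops faster (darker).
ISO: 800 → 1600 → 3200 → 6400 → 12800 → 25600 — 5 stops higher (brighter).
Net: −4 −4 +5 = −3 stops.

3 stops darker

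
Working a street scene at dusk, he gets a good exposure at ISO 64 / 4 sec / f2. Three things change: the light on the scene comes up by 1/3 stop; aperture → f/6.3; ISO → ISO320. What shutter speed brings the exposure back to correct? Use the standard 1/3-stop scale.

Scene light: 1/3 stop brighter.
Aperture: f/2 → f/2.2 → f/2.5 → f/2.8 → f/3.2 → f/3.5 → f/4 → f/4.5 → f/5 → f/5.6 → f/6.3 — 3 1/3 stops narrower (darker).
ISO: 64 → 80 → 100 → 125 → 160 → 200 → 250 → 320 — 2 1/3 stops higher (brighter).
Net so far: 2/3 stop darker. Shutter speed: 4 → 5 → 6.

6 s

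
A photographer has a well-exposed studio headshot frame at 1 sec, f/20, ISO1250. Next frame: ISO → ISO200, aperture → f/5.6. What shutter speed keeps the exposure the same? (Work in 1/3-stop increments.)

ISO: 1250 → 1000 → 800 → 640 → 500 → 400 → 320 → 250 → 200 — 2 2/3 stops dropped (darker).
Aperture: f/20 → f/18 → f/16 → f/14 → f/13 → f/11 → f/10 → f/9 → f/8 → f/7.1 → f/6.3 → f/5.6 — 3 2/3 stops larger aperture (brighter).
Net change so far: 1 stop brighter. Offset with the shutter speed: 1 → 0.8 → 0.6 → 0.5.

0.5 s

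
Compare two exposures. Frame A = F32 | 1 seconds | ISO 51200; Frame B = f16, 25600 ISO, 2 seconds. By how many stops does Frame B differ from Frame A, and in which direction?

Aperture: f/32 → f/22 → f/16 — 2 stops opened up (brighter).
Shutter speed: 1 → 2 — 1 stop slower (brighter).
ISO: 51200 → 25600 — 1 stop dropped (darker).
Net: +2 +1 −1 = +2 stops.

2 stops brighter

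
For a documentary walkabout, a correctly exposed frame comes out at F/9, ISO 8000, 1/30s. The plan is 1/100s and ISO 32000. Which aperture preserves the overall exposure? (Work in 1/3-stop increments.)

Shutter speed: 1/30 → 1/40 → 1/50 → 1/60 → 1/80 → 1/100 — 1 2/3 stops faster (darker).
ISO: 8000 → 10000 → 12800 → 16000 → 20000 → 25600 → 32000 — 2 stops higher (brighter).
Net change so far: 1/3 stop brighter. Offset with the aperture: f/9 → f/10.

f/10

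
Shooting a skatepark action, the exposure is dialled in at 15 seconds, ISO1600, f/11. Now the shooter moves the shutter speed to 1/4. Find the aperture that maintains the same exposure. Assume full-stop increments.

f/1.4

Shutter speed: 15 → 8 → 4 → 2 → 1 → 1/2 → 1/4 — 6 stops faster (darker).
Need 6 stops brighter from the aperture: f/11 → f/8 → f/5.6 → f/4 → f/2.8 → f/2 → f/1.4.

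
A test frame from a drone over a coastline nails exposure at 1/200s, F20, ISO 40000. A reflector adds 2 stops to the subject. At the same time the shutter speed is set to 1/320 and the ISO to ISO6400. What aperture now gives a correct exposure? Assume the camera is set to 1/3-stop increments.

Scene light: 2 stops brighter.
Shutter speed: 1/200 → 1/250 → 1/320 — 2/3 stop faster (darker).
ISO: 40000 → 32000 → 25600 → 20000 → 16000 → 12800 → 10000 → 8000 → 6400 — 2 2/3 stops lower (darker).
Net so far: 1 1/3 stops darker. Aperture: f/20 → f/18 → f/16 → f/14 → f/13.

f/13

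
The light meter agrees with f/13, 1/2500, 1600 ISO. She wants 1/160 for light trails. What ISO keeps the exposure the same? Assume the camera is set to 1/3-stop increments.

Shutter speed: 1/2500 → 1/2000 → 1/1600 → 1/1250 → 1/1000 → 1/800 → 1/640 → 1/500 → 1/400 → 1/320 → 1/250 → 1/200 → 1/160 — 4 stops slower (brighter).
Need 4 stops darker from the ISO: 1600 → 1250 → 1000 → 800 → 640 → 500 → 400 → 320 → 250 → 200 → 160 → 125 → 100.

ISO 100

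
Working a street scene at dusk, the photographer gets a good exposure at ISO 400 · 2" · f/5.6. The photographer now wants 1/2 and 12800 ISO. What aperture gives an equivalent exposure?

Shutter speed: 2 → 1 → 1/2 — 2 stops faster (darker).
ISO: 400 → 800 → 1600 → 3200 → 6400 → 12800 — 5 stops higher (brighter).
Net change so far: 3 stops brighter. Offset with the aperture: f/5.6 → f/8 → f/11 → f/16.

f/16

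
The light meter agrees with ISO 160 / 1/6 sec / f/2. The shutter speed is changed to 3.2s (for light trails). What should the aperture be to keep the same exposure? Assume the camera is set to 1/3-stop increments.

f/9

Shutter speed: 1/6 → 1/5 → 1/4 → 0.3 → 0.4 → 0.5 → 0.6 → 0.8 → 1 → 1.3 → 1.6 → 2 → 2.5 → 3.2 — 4 1/3 stops longer (brighter).
Need 4 1/3 stops darker from the aperture: f/2 → f/2.2 → f/2.5 → f/2.8 → f/3.2 → f/3.5 → f/4 → f/4.5 → f/5 → f/5.6 → f/6.3 → f/7.1 → f/8 → f/9.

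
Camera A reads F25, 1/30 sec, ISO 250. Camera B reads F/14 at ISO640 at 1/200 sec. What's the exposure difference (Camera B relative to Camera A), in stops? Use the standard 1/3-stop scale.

Aperture: f/25 → f/22 → f/20 → f/18 → f/16 → f/14 — 1 2/3 stops opened up (brighter).
Shutter speed: 1/30 → 1/40 → 1/50 → 1/60 → 1/80 → 1/100 → 1/125 → 1/160 → 1/200 — 2 2/3 stops faster (darker).
ISO: 250 → 320 → 400 → 500 → 640 — 1 1/3 stops higher (brighter).
Net: +1 2/3 −2 2/3 +1 1/3 = +1/3 stops.

1/3 stop brighter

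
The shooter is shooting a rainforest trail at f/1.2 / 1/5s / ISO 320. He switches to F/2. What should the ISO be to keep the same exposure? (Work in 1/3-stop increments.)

ISO 800

Aperture: f/1.2 → f/1.4 → f/1.6 → f/1.8 → f/2 — 1 1/3 stops narrower (darker).
Need 1 1/3 stops brighter from the ISO: 320 → 400 → 500 → 640 → 800.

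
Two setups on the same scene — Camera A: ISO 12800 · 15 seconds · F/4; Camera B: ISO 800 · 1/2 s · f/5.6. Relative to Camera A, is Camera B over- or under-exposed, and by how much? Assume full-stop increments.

Aperture: f/4 → f/5.6 — 1 stop smaller aperture (darker).
Shutter speed: 15 → 8 → 4 → 2 → 1 → 1/2 — 5 stops faster (darker).
ISO: 12800 → 6400 → 3200 → 1600 → 800 — 4 stops dropped (darker).
Net: −1 −5 −4 = −10 stops.

10 stops darker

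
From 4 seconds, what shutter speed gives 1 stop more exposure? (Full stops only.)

8 s

Shutter speed: 4 → 8 — 1 stop slower (brighter).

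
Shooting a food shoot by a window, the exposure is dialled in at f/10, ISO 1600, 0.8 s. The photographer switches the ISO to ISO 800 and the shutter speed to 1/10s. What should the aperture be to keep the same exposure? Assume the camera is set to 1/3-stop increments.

ISO: 1600 → 1250 → 1000 → 800 — 1 stop dropped (darker).
Shutter speed: 0.8 → 0.6 → 0.5 → 0.4 → 0.3 → 1/4 → 1/5 → 1/6 → 1/8 → 1/10 — 3 stops faster (darker).
Net change so far: 4 stops darker. Offset with the aperture: f/10 → f/9 → f/8 → f/7.1 → f/6.3 → f/5.6 → f/5 → f/4.5 → f/4 → f/3.5 → f/3.2 → f/2.8 → f/2.5.

f/2.5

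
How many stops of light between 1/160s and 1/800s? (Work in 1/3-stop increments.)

1/160 → 1/200 → 1/250 → 1/320 → 1/400 → 1/500 → 1/640 → 1/800 — count the steps: 7 third-stops = 2 1/3 stops.

2 1/3 stops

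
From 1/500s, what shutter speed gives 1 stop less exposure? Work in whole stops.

1/1000s

Shutter speed: 1/500 → 1/1000 — 1 stop faster (darker).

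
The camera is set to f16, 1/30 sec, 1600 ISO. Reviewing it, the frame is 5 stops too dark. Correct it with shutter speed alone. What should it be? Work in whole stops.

1 s

Underexposed by 5 stops → need 5 stops brighter.
Shutter speed: 1/30 → 1/15 → 1/8 → 1/4 → 1/2 → 1.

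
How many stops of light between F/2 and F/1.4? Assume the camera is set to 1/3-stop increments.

f/2 → f/1.8 → f/1.6 → f/1.4 — count the steps: 3 third-stops = 1 stop.

1 stop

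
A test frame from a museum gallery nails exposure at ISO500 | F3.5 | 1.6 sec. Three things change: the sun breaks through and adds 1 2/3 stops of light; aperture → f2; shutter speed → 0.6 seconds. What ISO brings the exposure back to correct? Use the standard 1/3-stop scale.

ISO 125

Scene light: 1 2/3 stops brighter.
Aperture: f/3.5 → f/3.2 → f/2.8 → f/2.5 → f/2.2 → f/2 — 1 2/3 stops larger aperture (brighter).
Shutter speed: 1.6 → 1.3 → 1 → 0.8 → 0.6 — 1 1/3 stops shorter (darker).
Net so far: 2 stops brighter. ISO: 500 → 400 → 320 → 250 → 200 → 160 → 125.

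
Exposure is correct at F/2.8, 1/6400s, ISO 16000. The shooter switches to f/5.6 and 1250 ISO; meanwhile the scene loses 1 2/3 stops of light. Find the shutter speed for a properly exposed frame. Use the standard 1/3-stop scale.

Scene light: 1 2/3 stops darker.
Aperture: f/2.8 → f/3.2 → f/3.5 → f/4 → f/4.5 → f/5 → f/5.6 — 2 stops narrower (darker).
ISO: 16000 → 12800 → 10000 → 8000 → 6400 → 5000 → 4000 → 3200 → 2500 → 2000 → 1600 → 1250 — 3 2/3 stops dropped (darker).
Net so far: 7 1/3 stops darker. Shutter speed: 1/6400 → 1/5000 → 1/4000 → 1/3200 → 1/2500 → 1/2000 → 1/1600 → 1/1250 → 1/1000 → 1/800 → 1/640 → 1/500 → 1/400 → 1/320 → 1/250 → 1/200 → 1/160 → 1/125 → 1/100 → 1/80 → 1/60 → 1/50 → 1/40.

1/40s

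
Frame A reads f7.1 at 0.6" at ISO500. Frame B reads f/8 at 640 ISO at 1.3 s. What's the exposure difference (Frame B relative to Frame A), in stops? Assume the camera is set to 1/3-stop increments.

1 stop brighter

Aperture: f/7.1 → f/8 — 1/3 stop smaller aperture (darker).
Shutter speed: 0.6 → 0.8 → 1 → 1.3 — 1 stop longer (brighter).
ISO: 500 → 640 — 1/3 stop raised (brighter).
Net: −1/3 +1 +1/3 = +1 stop.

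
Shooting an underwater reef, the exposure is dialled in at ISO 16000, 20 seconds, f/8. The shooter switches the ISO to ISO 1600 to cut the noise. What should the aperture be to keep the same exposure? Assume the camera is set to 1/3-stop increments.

ISO: 16000 → 12800 → 10000 → 8000 → 6400 → 5000 → 4000 → 3200 → 2500 → 2000 → 1600 — 3 1/3 stops dropped (darker).
Need 3 1/3 stops brighter from the aperture: f/8 → f/7.1 → f/6.3 → f/5.6 → f/5 → f/4.5 → f/4 → f/3.5 → f/3.2 → f/2.8 → f/2.5.

f/2.5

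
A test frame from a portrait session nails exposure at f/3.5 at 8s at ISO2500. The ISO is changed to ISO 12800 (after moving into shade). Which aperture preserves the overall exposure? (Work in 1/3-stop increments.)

ISO: 2500 → 3200 → 4000 → 5000 → 6400 → 8000 → 10000 → 12800 — 2 1/3 stops raised (brighter).
Need 2 1/3 stops darker from the aperture: f/3.5 → f/4 → f/4.5 → f/5 → f/5.6 → f/6.3 → f/7.1 → f/8.

f/8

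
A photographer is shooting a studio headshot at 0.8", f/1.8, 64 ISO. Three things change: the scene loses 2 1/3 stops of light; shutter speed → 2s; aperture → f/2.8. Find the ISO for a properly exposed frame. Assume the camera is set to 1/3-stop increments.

Scene light: 2 1/3 stops darker.
Shutter speed: 0.8 → 1 → 1.3 → 1.6 → 2 — 1 1/3 stops slower (brighter).
Aperture: f/1.8 → f/2 → f/2.2 → f/2.5 → f/2.8 — 1 1/3 stops stopped down (darker).
Net so far: 2 1/3 stops darker. ISO: 64 → 80 → 100 → 125 → 160 → 200 → 250 → 320.

ISO 320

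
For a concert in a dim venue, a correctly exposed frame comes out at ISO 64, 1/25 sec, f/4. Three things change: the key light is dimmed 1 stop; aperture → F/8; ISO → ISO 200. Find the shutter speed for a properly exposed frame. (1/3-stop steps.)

Scene light: 1 stop darker.
Aperture: f/4 → f/4.5 → f/5 → f/5.6 → f/6.3 → f/7.1 → f/8 — 2 stops stopped down (darker).
ISO: 64 → 80 → 100 → 125 → 160 → 200 — 1 2/3 stops higher (brighter).
Net so far: 1 1/3 stops darker. Shutter speed: 1/25 → 1/20 → 1/15 → 1/13 → 1/10.

1/10s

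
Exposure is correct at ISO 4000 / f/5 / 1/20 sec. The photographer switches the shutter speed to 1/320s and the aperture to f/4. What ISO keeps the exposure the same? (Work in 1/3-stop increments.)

Shutter speed: 1/20 → 1/25 → 1/30 → 1/40 → 1/50 → 1/60 → 1/80 → 1/100 → 1/125 → 1/160 → 1/200 → 1/250 → 1/320 — 4 stops faster (darker).
Aperture: f/5 → f/4.5 → f/4 — 2/3 stop wider (brighter).
Net change so far: 3 1/3 stops darker. Offset with the ISO: 4000 → 5000 → 6400 → 8000 → 10000 → 12800 → 16000 → 20000 → 25600 → 32000 → 40000.

ISO 40000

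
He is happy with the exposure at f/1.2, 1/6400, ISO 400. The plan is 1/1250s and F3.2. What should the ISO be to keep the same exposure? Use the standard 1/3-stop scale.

ISO 500

Shutter speed: 1/6400 → 1/5000 → 1/4000 → 1/3200 → 1/2500 → 1/2000 → 1/1600 → 1/1250 — 2 1/3 stops slower (brighter).
Aperture: f/1.2 → f/1.4 → f/1.6 → f/1.8 → f/2 → f/2.2 → f/2.5 → f/2.8 → f/3.2 — 2 2/3 stops smaller aperture (darker).
Net change so far: 1/3 stop darker. Offset with the ISO: 400 → 500.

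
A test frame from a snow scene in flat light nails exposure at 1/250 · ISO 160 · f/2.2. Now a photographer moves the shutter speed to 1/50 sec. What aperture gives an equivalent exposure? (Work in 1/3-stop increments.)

f/5

Shutter speed: 1/250 → 1/200 → 1/160 → 1/125 → 1/100 → 1/80 → 1/60 → 1/50 — 2 1/3 stops longer (brighter).
Need 2 1/3 stops darker from the aperture: f/2.2 → f/2.5 → f/2.8 → f/3.2 → f/3.5 → f/4 → f/4.5 → f/5.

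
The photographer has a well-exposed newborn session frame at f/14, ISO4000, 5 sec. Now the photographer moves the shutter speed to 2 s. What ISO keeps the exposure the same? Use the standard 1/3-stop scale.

ISO 10000

Shutter speed: 5 → 4 → 3.2 → 2.5 → 2 — 1 1/3 stops faster (darker).
Need 1 1/3 stops brighter from the ISO: 4000 → 5000 → 6400 → 8000 → 10000.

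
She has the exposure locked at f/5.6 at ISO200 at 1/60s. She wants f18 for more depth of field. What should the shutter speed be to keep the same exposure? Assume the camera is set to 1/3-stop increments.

1/6s

Aperture: f/5.6 → f/6.3 → f/7.1 → f/8 → f/9 → f/10 → f/11 → f/13 → f/14 → f/16 → f/18 — 3 1/3 stops stopped down (darker).
Need 3 1/3 stops brighter from the shutter speed: 1/60 → 1/50 → 1/40 → 1/30 → 1/25 → 1/20 → 1/15 → 1/13 → 1/10 → 1/8 → 1/6.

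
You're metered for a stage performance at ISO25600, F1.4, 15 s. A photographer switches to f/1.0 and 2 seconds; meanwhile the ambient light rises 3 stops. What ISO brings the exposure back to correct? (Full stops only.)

Scene light: 3 stops brighter.
Aperture: f/1.4 → f/1.0 — 1 stop larger aperture (brighter).
Shutter speed: 15 → 8 → 4 → 2 — 3 stops faster (darker).
Net so far: 1 stop brighter. ISO: 25600 → 12800.

ISO 12800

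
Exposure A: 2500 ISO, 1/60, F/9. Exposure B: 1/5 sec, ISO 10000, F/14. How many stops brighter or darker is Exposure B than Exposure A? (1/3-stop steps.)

Aperture: f/9 → f/10 → f/11 → f/13 → f/14 — 1 1/3 stops narrower (darker).
Shutter speed: 1/60 → 1/50 → 1/40 → 1/30 → 1/25 → 1/20 → 1/15 → 1/13 → 1/10 → 1/8 → 1/6 → 1/5 — 3 2/3 stops slower (brighter).
ISO: 2500 → 3200 → 4000 → 5000 → 6400 → 8000 → 10000 — 2 stops higher (brighter).
Net: −1 1/3 +3 2/3 +2 = +4 1/3 stops.

4 1/3 stops brighter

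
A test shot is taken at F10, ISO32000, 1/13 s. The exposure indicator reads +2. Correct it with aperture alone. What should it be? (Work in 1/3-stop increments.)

Overexposed by 2 stops → need 2 stops darker.
Aperture: f/10 → f/11 → f/13 → f/14 → f/16 → f/18 → f/20.

f/20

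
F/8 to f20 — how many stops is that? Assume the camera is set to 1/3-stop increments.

2 2/3 stops

f/8 → f/9 → f/10 → f/11 → f/13 → f/14 → f/16 → f/18 → f/20 — count the steps: 8 third-stops = 2 2/3 stops.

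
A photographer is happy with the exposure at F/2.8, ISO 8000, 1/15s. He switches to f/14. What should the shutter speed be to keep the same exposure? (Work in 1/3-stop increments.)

1.6 s

Aperture: f/2.8 → f/3.2 → f/3.5 → f/4 → f/4.5 → f/5 → f/5.6 → f/6.3 → f/7.1 → f/8 → f/9 → f/10 → f/11 → f/13 → f/14 — 4 2/3 stops stopped down (darker).
Need 4 2/3 stops brighter from the shutter speed: 1/15 → 1/13 → 1/10 → 1/8 → 1/6 → 1/5 → 1/4 → 0.3 → 0.4 → 0.5 → 0.6 → 0.8 → 1 → 1.3 → 1.6.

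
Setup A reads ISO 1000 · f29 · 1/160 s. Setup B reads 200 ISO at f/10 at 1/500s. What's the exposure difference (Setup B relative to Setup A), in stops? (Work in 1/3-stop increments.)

1 stop darker

Aperture: f/29 → f/25 → f/22 → f/20 → f/18 → f/16 → f/14 → f/13 → f/11 → f/10 — 3 stops opened up (brighter).
Shutter speed: 1/160 → 1/200 → 1/250 → 1/320 → 1/400 → 1/500 — 1 2/3 stops shorter (darker).
ISO: 1000 → 800 → 640 → 500 → 400 → 320 → 250 → 200 — 2 1/3 stops lower (darker).
Net: +3 −1 2/3 −2 1/3 = −1 stop.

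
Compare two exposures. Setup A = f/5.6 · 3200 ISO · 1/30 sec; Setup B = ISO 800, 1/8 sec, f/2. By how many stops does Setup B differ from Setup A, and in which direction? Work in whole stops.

3 stops brighter

Aperture: f/5.6 → f/4 → f/2.8 → f/2 — 3 stops larger aperture (brighter).
Shutter speed: 1/30 → 1/15 → 1/8 — 2 stops slower (brighter).
ISO: 3200 → 1600 → 800 — 2 stops lower (darker).
Net: +3 +2 −2 = +3 stops.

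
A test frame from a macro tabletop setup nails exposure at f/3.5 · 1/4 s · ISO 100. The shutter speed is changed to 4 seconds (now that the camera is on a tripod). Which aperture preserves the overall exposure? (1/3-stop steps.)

Shutter speed: 1/4 → 0.3 → 0.4 → 0.5 → 0.6 → 0.8 → 1 → 1.3 → 1.6 → 2 → 2.5 → 3.2 → 4 — 4 stops longer (brighter).
Need 4 stops darker from the aperture: f/3.5 → f/4 → f/4.5 → f/5 → f/5.6 → f/6.3 → f/7.1 → f/8 → f/9 → f/10 → f/11 → f/13 → f/14.

f/14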